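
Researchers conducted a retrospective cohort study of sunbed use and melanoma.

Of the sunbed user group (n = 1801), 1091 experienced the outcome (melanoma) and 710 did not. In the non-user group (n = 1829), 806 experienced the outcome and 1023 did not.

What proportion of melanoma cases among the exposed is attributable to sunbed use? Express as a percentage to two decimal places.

From the description: a = 1091, b = 710, c = 806, d = 1023.
Risk in exposed = 1091/1801 = 0.60577; risk in unexposed = 806/1829 = 0.44068.
RR = 0.60577/0.44068 = 1.37464
AR% = (RR − 1)/RR × 100 = (1.37464 − 1)/1.37464 × 100 = 27.2538%

27.25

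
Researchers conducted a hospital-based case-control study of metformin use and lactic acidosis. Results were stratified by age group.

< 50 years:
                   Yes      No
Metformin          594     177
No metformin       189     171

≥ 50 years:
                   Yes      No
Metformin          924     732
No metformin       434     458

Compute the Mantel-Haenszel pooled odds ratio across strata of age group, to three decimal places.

1.659

OR_MH = Σ(aᵢdᵢ/nᵢ) / Σ(bᵢcᵢ/nᵢ), where nᵢ is the stratum total.
Stratum 1 (< 50 years): n = 1131; a·d/n = 594·171/1131 = 89.8090; b·c/n = 177·189/1131 = 29.5782
Stratum 2 (≥ 50 years): n = 2548; a·d/n = 924·458/2548 = 166.0879; b·c/n = 732·434/2548 = 124.6813
OR_MH = (89.8090 + 166.0879) / (29.5782 + 124.6813) = 255.8969 / 154.2596 = 1.65887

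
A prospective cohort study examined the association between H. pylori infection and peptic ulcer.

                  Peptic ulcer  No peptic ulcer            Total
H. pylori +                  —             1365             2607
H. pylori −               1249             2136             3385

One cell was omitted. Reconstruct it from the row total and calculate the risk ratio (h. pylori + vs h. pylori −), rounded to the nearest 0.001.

The missing cell is in the exposed row: 2607 − 1365 = 1242.
So a = 1242, b = 1365, c = 1249, d = 2136.
RR = [a/(a+b)] / [c/(c+d)] = (1242/2607) / (1249/3385) = 0.47641/0.36898 = 1.29115

1.291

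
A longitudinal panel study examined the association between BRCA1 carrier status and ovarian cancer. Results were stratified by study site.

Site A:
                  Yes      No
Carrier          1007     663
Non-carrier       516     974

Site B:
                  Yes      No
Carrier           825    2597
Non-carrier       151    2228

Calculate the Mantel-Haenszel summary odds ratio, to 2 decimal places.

OR_MH = Σ(aᵢdᵢ/nᵢ) / Σ(bᵢcᵢ/nᵢ), where nᵢ is the stratum total.
Stratum 1 (Site A): n = 3160; a·d/n = 1007·974/3160 = 310.3854; b·c/n = 663·516/3160 = 108.2620
Stratum 2 (Site B): n = 5801; a·d/n = 825·2228/5801 = 316.8592; b·c/n = 2597·151/5801 = 67.5999
OR_MH = (310.3854 + 316.8592) / (108.2620 + 67.5999) = 627.2446 / 175.8619 = 3.56669

3.57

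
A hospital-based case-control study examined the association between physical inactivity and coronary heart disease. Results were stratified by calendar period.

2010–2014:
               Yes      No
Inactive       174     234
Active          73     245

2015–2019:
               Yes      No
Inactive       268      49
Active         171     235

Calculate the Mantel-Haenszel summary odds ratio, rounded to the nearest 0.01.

4.15

OR_MH = Σ(aᵢdᵢ/nᵢ) / Σ(bᵢcᵢ/nᵢ), where nᵢ is the stratum total.
Stratum 1 (2010–2014): n = 726; a·d/n = 174·245/726 = 58.7190; b·c/n = 234·73/726 = 23.5289
Stratum 2 (2015–2019): n = 723; a·d/n = 268·235/723 = 87.1093; b·c/n = 49·171/723 = 11.5892
OR_MH = (58.7190 + 87.1093) / (23.5289 + 11.5892) = 145.8283 / 35.1181 = 4.15251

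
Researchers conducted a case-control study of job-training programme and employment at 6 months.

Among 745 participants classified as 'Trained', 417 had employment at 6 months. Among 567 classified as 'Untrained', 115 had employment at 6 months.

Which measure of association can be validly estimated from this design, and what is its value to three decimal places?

From the description: a = 417, b = 328, c = 115, d = 452.
This is a case-control study: participants were sampled on outcome status, so risks in the source population cannot be estimated directly — relative risk is not valid here. The odds ratio is the appropriate measure.
OR = (a·d)/(b·c) = (417 × 452) / (328 × 115) = 188484 / 37720 = 4.99692

4.997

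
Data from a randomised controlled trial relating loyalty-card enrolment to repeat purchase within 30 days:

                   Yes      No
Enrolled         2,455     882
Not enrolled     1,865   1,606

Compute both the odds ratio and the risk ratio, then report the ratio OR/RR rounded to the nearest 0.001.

1.751

Cells: a = 2455, b = 882, c = 1865, d = 1606.
OR = (2455·1606)/(882·1865) = 3942730/1644930 = 2.39690
Risk in exposed = 2455/3337 = 0.73569; risk in unexposed = 1865/3471 = 0.53731; RR = 1.36921
OR/RR = 2.39690 / 1.36921 = 1.75057
The outcome is not rare, so the OR lies further from 1 than the RR.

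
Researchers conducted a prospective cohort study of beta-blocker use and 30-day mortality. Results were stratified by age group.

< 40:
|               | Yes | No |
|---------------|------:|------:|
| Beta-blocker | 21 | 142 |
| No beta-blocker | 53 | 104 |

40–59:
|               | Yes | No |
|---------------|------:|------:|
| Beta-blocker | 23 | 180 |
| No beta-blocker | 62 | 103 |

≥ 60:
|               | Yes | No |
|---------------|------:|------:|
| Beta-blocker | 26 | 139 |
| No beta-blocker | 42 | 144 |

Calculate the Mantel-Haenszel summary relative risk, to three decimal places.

0.425

RR_MH = Σ(aᵢ·n₀ᵢ/nᵢ) / Σ(cᵢ·n₁ᵢ/nᵢ), with n₁ᵢ = aᵢ+bᵢ (exposed), n₀ᵢ = cᵢ+dᵢ (unexposed), nᵢ = n₁ᵢ+n₀ᵢ.
Stratum 1 (< 40): n₁ = 163, n₀ = 157, n = 320; a·n₀/n = 21·157/320 = 10.3031; c·n₁/n = 53·163/320 = 26.9969
Stratum 2 (40–59): n₁ = 203, n₀ = 165, n = 368; a·n₀/n = 23·165/368 = 10.3125; c·n₁/n = 62·203/368 = 34.2011
Stratum 3 (≥ 60): n₁ = 165, n₀ = 186, n = 351; a·n₀/n = 26·186/351 = 13.7778; c·n₁/n = 42·165/351 = 19.7436
RR_MH = (10.3031 + 10.3125 + 13.7778) / (26.9969 + 34.2011 + 19.7436) = 34.3934 / 80.9416 = 0.42492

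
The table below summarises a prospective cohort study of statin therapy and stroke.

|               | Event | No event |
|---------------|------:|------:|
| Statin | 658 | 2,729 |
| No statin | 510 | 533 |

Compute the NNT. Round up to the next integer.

4

Risk in treated group = 658/3387 = 0.19427; risk in control = 510/1043 = 0.48897.
Absolute risk reduction = 0.48897 − 0.19427 = 0.29470
NNT = 1 / ARR = 1 / 0.29470 = 3.393 → round up → 4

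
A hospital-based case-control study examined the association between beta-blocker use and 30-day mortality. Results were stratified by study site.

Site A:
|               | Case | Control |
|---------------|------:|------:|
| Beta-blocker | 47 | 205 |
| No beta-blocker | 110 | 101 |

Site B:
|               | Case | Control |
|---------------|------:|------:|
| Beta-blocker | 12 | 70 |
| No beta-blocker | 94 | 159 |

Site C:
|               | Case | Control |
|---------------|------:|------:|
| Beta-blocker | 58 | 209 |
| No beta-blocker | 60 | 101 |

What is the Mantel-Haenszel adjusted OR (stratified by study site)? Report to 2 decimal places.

OR_MH = Σ(aᵢdᵢ/nᵢ) / Σ(bᵢcᵢ/nᵢ), where nᵢ is the stratum total.
Stratum 1 (Site A): n = 463; a·d/n = 47·101/463 = 10.2527; b·c/n = 205·110/463 = 48.7041
Stratum 2 (Site B): n = 335; a·d/n = 12·159/335 = 5.6955; b·c/n = 70·94/335 = 19.6418
Stratum 3 (Site C): n = 428; a·d/n = 58·101/428 = 13.6869; b·c/n = 209·60/428 = 29.2991
OR_MH = (10.2527 + 5.6955 + 13.6869) / (48.7041 + 19.6418 + 29.2991) = 29.6351 / 97.6450 = 0.30350

0.30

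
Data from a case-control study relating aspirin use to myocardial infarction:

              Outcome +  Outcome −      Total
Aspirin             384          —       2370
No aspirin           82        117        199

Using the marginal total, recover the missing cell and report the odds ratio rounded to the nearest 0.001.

The missing cell is in the exposed row: 2370 − 384 = 1986.
So a = 384, b = 1986, c = 82, d = 117.
OR = (a·d)/(b·c) = (384 × 117) / (1986 × 82) = 44928 / 162852 = 0.27588

0.276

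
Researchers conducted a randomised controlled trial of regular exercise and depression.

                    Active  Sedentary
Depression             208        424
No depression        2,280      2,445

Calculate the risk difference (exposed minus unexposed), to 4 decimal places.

-0.0642

Reading the table with exposure as columns: a = 208 (Active, case), b = 2280 (Active, non-case), c = 424 (Sedentary, case), d = 2445.
Risk in exposed = 208/2488 = 0.083601; risk in unexposed = 424/2869 = 0.147787.
Risk difference = 0.083601 − 0.147787 = -0.064185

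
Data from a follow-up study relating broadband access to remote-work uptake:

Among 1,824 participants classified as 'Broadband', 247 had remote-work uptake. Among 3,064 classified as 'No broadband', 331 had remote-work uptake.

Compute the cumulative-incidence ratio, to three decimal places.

1.254

From the description: a = 247, b = 1577, c = 331, d = 2733.
Risk in exposed = 247/1824 = 0.13542; risk in unexposed = 331/3064 = 0.10803.
RR = 0.13542 / 0.10803 = 1.25352
The risk among the exposed is 1.25 times that among the unexposed.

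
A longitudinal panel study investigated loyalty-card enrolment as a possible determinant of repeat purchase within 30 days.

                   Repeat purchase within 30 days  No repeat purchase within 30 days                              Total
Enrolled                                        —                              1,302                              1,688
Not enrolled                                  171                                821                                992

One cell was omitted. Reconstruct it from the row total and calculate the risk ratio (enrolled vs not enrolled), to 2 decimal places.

The missing cell is in the exposed row: 1688 − 1302 = 386.
So a = 386, b = 1302, c = 171, d = 821.
RR = [a/(a+b)] / [c/(c+d)] = (386/1688) / (171/992) = 0.22867/0.17238 = 1.32657

1.33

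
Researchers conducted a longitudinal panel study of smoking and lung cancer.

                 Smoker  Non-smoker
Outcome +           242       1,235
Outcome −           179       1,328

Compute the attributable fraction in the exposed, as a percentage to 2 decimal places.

16.17

Reading the table with exposure as columns: a = 242 (Smoker, case), b = 179 (Smoker, non-case), c = 1235 (Non-smoker, case), d = 1328.
Risk in exposed = 242/421 = 0.57482; risk in unexposed = 1235/2563 = 0.48186.
RR = 0.57482/0.48186 = 1.19293
AR% = (RR − 1)/RR × 100 = (1.19293 − 1)/1.19293 × 100 = 16.1728%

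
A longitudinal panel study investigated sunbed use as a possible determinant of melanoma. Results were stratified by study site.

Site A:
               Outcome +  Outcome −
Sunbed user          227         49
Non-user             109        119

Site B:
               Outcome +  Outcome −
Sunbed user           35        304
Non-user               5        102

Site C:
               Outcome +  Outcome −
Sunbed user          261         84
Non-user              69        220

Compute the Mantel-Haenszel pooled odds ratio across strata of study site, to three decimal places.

6.574

OR_MH = Σ(aᵢdᵢ/nᵢ) / Σ(bᵢcᵢ/nᵢ), where nᵢ is the stratum total.
Stratum 1 (Site A): n = 504; a·d/n = 227·119/504 = 53.5972; b·c/n = 49·109/504 = 10.5972
Stratum 2 (Site B): n = 446; a·d/n = 35·102/446 = 8.0045; b·c/n = 304·5/446 = 3.4081
Stratum 3 (Site C): n = 634; a·d/n = 261·220/634 = 90.5678; b·c/n = 84·69/634 = 9.1420
OR_MH = (53.5972 + 8.0045 + 90.5678) / (10.5972 + 3.4081 + 9.1420) = 152.1695 / 23.1472 = 6.57398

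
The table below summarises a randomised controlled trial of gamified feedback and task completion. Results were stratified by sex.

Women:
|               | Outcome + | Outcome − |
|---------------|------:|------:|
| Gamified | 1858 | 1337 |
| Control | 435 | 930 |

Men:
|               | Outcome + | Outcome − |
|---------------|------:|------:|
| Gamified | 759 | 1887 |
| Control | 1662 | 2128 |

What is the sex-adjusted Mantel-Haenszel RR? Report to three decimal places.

RR_MH = Σ(aᵢ·n₀ᵢ/nᵢ) / Σ(cᵢ·n₁ᵢ/nᵢ), with n₁ᵢ = aᵢ+bᵢ (exposed), n₀ᵢ = cᵢ+dᵢ (unexposed), nᵢ = n₁ᵢ+n₀ᵢ.
Stratum 1 (Women): n₁ = 3195, n₀ = 1365, n = 4560; a·n₀/n = 1858·1365/4560 = 556.1776; c·n₁/n = 435·3195/4560 = 304.7862
Stratum 2 (Men): n₁ = 2646, n₀ = 3790, n = 6436; a·n₀/n = 759·3790/6436 = 446.9562; c·n₁/n = 1662·2646/6436 = 683.2896
RR_MH = (556.1776 + 446.9562) / (304.7862 + 683.2896) = 1003.1338 / 988.0758 = 1.01524

1.015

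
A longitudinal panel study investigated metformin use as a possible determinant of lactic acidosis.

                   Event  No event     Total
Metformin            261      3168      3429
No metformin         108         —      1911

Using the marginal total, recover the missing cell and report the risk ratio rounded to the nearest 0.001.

The missing cell is in the unexposed row: 1911 − 108 = 1803.
So a = 261, b = 3168, c = 108, d = 1803.
RR = [a/(a+b)] / [c/(c+d)] = (261/3429) / (108/1911) = 0.07612/0.05651 = 1.34682

1.347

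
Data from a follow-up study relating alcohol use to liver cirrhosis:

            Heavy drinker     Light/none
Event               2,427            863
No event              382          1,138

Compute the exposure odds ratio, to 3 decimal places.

8.378

Reading the table with exposure as columns: a = 2427 (Heavy drinker, case), b = 382 (Heavy drinker, non-case), c = 863 (Light/none, case), d = 1138.
OR = (a·d)/(b·c) = (2427 × 1138) / (382 × 863) = 2761926 / 329666 = 8.37795
The odds of liver cirrhosis are about 8.38 times as high in the heavy drinker group.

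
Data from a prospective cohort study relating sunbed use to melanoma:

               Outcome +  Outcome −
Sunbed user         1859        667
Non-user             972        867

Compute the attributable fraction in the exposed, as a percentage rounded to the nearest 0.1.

28.2

Cells: a = 1859, b = 667, c = 972, d = 867.
Risk in exposed = 1859/2526 = 0.73595; risk in unexposed = 972/1839 = 0.52855.
RR = 0.73595/0.52855 = 1.39239
AR% = (RR − 1)/RR × 100 = (1.39239 − 1)/1.39239 × 100 = 28.1811%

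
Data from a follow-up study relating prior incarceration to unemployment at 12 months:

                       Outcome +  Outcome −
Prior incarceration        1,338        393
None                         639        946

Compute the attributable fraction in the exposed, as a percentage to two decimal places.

47.84

Cells: a = 1338, b = 393, c = 639, d = 946.
Risk in exposed = 1338/1731 = 0.77296; risk in unexposed = 639/1585 = 0.40315.
RR = 0.77296/0.40315 = 1.91729
AR% = (RR − 1)/RR × 100 = (1.91729 − 1)/1.91729 × 100 = 47.8430%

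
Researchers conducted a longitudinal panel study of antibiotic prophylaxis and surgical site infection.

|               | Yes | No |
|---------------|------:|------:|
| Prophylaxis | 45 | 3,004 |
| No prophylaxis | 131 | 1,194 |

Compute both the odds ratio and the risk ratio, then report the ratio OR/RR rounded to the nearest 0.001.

0.915

Cells: a = 45, b = 3004, c = 131, d = 1194.
OR = (45·1194)/(3004·131) = 53730/393524 = 0.13654
Risk in exposed = 45/3049 = 0.01476; risk in unexposed = 131/1325 = 0.09887; RR = 0.14928
OR/RR = 0.13654 / 0.14928 = 0.91463
The outcome is rare in both groups, so OR ≈ RR (ratio near 1).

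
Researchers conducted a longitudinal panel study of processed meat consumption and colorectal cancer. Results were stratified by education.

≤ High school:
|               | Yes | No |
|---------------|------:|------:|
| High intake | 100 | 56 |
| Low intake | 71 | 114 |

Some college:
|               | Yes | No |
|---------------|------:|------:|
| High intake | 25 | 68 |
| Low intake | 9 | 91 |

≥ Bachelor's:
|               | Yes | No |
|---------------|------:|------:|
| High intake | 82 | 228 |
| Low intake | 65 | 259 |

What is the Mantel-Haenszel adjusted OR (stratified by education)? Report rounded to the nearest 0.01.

OR_MH = Σ(aᵢdᵢ/nᵢ) / Σ(bᵢcᵢ/nᵢ), where nᵢ is the stratum total.
Stratum 1 (≤ High school): n = 341; a·d/n = 100·114/341 = 33.4311; b·c/n = 56·71/341 = 11.6598
Stratum 2 (Some college): n = 193; a·d/n = 25·91/193 = 11.7876; b·c/n = 68·9/193 = 3.1710
Stratum 3 (≥ Bachelor's): n = 634; a·d/n = 82·259/634 = 33.4984; b·c/n = 228·65/634 = 23.3754
OR_MH = (33.4311 + 11.7876 + 33.4984) / (11.6598 + 3.1710 + 23.3754) = 78.7171 / 38.2062 = 2.06032

2.06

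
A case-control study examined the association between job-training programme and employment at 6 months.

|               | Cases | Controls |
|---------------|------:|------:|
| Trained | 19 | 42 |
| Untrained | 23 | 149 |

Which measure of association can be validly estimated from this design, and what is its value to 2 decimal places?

Cells: a = 19, b = 42, c = 23, d = 149.
This is a case-control study: participants were sampled on outcome status, so risks in the source population cannot be estimated directly — relative risk is not valid here. The odds ratio is the appropriate measure.
OR = (a·d)/(b·c) = (19 × 149) / (42 × 23) = 2831 / 966 = 2.93064

2.93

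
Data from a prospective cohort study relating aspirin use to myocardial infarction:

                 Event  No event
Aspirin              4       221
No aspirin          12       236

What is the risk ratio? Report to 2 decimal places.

0.37

Cells: a = 4, b = 221, c = 12, d = 236.
Risk in exposed = 4/225 = 0.01778; risk in unexposed = 12/248 = 0.04839.
RR = 0.01778 / 0.04839 = 0.36741
The risk is 63% lower among the exposed than among the unexposed.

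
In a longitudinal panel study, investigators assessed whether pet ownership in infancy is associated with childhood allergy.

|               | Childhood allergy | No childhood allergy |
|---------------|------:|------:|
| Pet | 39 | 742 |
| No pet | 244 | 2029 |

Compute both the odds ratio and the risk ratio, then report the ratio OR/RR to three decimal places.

Cells: a = 39, b = 742, c = 244, d = 2029.
OR = (39·2029)/(742·244) = 79131/181048 = 0.43707
Risk in exposed = 39/781 = 0.04994; risk in unexposed = 244/2273 = 0.10735; RR = 0.46518
OR/RR = 0.43707 / 0.46518 = 0.93957
The outcome is not rare, so the OR lies further from 1 than the RR.

0.940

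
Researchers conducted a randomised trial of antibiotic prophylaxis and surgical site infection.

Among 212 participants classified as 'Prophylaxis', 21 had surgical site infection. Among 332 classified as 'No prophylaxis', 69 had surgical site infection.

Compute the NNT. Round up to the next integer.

10

Risk in treated group = 21/212 = 0.09906; risk in control = 69/332 = 0.20783.
Absolute risk reduction = 0.20783 − 0.09906 = 0.10877
NNT = 1 / ARR = 1 / 0.10877 = 9.193 → round up → 10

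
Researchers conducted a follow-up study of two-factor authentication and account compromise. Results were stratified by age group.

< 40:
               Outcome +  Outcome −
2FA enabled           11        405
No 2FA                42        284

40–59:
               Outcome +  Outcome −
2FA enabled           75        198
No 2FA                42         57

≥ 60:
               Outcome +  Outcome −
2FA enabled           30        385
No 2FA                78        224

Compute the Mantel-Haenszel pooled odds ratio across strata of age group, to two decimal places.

OR_MH = Σ(aᵢdᵢ/nᵢ) / Σ(bᵢcᵢ/nᵢ), where nᵢ is the stratum total.
Stratum 1 (< 40): n = 742; a·d/n = 11·284/742 = 4.2102; b·c/n = 405·42/742 = 22.9245
Stratum 2 (40–59): n = 372; a·d/n = 75·57/372 = 11.4919; b·c/n = 198·42/372 = 22.3548
Stratum 3 (≥ 60): n = 717; a·d/n = 30·224/717 = 9.3724; b·c/n = 385·78/717 = 41.8828
OR_MH = (4.2102 + 11.4919 + 9.3724) / (22.9245 + 22.3548 + 41.8828) = 25.0746 / 87.1622 = 0.28768

0.29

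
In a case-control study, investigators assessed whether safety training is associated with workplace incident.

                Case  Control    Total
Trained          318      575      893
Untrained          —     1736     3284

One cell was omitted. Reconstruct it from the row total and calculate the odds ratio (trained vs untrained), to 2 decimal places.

0.62

The missing cell is in the unexposed row: 3284 − 1736 = 1548.
So a = 318, b = 575, c = 1548, d = 1736.
OR = (a·d)/(b·c) = (318 × 1736) / (575 × 1548) = 552048 / 890100 = 0.62021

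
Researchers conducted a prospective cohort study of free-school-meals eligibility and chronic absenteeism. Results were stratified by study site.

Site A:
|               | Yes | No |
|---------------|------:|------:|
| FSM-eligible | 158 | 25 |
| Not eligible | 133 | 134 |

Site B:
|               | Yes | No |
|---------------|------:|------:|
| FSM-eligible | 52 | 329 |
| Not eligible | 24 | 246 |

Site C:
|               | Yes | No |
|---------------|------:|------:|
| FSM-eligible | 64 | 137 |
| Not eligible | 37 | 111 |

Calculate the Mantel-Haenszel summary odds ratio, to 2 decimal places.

2.56

OR_MH = Σ(aᵢdᵢ/nᵢ) / Σ(bᵢcᵢ/nᵢ), where nᵢ is the stratum total.
Stratum 1 (Site A): n = 450; a·d/n = 158·134/450 = 47.0489; b·c/n = 25·133/450 = 7.3889
Stratum 2 (Site B): n = 651; a·d/n = 52·246/651 = 19.6498; b·c/n = 329·24/651 = 12.1290
Stratum 3 (Site C): n = 349; a·d/n = 64·111/349 = 20.3553; b·c/n = 137·37/349 = 14.5244
OR_MH = (47.0489 + 19.6498 + 20.3553) / (7.3889 + 12.1290 + 14.5244) = 87.0540 / 34.0423 = 2.55723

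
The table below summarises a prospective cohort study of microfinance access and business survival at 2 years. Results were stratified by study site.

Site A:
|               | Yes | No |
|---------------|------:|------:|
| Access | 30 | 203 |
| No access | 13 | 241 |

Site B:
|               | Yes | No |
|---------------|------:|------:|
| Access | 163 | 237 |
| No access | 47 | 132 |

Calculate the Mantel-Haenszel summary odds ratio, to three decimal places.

2.109

OR_MH = Σ(aᵢdᵢ/nᵢ) / Σ(bᵢcᵢ/nᵢ), where nᵢ is the stratum total.
Stratum 1 (Site A): n = 487; a·d/n = 30·241/487 = 14.8460; b·c/n = 203·13/487 = 5.4189
Stratum 2 (Site B): n = 579; a·d/n = 163·132/579 = 37.1606; b·c/n = 237·47/579 = 19.2383
OR_MH = (14.8460 + 37.1606) / (5.4189 + 19.2383) = 52.0066 / 24.6572 = 2.10918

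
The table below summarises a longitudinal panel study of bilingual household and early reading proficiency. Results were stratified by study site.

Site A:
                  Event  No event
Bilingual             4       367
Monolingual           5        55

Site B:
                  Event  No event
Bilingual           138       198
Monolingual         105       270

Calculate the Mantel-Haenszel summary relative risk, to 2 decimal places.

RR_MH = Σ(aᵢ·n₀ᵢ/nᵢ) / Σ(cᵢ·n₁ᵢ/nᵢ), with n₁ᵢ = aᵢ+bᵢ (exposed), n₀ᵢ = cᵢ+dᵢ (unexposed), nᵢ = n₁ᵢ+n₀ᵢ.
Stratum 1 (Site A): n₁ = 371, n₀ = 60, n = 431; a·n₀/n = 4·60/431 = 0.5568; c·n₁/n = 5·371/431 = 4.3039
Stratum 2 (Site B): n₁ = 336, n₀ = 375, n = 711; a·n₀/n = 138·375/711 = 72.7848; c·n₁/n = 105·336/711 = 49.6203
RR_MH = (0.5568 + 72.7848) / (4.3039 + 49.6203) = 73.3417 / 53.9242 = 1.36009

1.36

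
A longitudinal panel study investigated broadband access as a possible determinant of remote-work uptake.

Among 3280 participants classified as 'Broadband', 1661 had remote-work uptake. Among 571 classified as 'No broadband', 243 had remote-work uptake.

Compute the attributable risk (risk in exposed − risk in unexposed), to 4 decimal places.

From the description: a = 1661, b = 1619, c = 243, d = 328.
Risk in exposed = 1661/3280 = 0.506402; risk in unexposed = 243/571 = 0.425569.
Risk difference = 0.506402 − 0.425569 = 0.080833

0.0808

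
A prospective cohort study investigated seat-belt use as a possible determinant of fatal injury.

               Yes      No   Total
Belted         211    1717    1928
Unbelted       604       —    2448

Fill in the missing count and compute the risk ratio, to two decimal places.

The missing cell is in the unexposed row: 2448 − 604 = 1844.
So a = 211, b = 1717, c = 604, d = 1844.
RR = [a/(a+b)] / [c/(c+d)] = (211/1928) / (604/2448) = 0.10944/0.24673 = 0.44356

0.44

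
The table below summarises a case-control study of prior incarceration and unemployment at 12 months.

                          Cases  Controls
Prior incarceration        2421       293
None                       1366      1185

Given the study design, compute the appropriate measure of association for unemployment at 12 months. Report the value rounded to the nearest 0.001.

Cells: a = 2421, b = 293, c = 1366, d = 1185.
This is a case-control study: participants were sampled on outcome status, so risks in the source population cannot be estimated directly — relative risk is not valid here. The odds ratio is the appropriate measure.
OR = (a·d)/(b·c) = (2421 × 1185) / (293 × 1366) = 2868885 / 400238 = 7.16795

7.168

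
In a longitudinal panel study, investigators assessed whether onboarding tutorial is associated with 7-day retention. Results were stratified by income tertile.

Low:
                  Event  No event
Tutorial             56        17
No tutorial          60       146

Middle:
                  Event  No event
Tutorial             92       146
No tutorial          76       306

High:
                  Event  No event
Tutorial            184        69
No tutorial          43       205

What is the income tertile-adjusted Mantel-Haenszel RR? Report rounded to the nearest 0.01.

RR_MH = Σ(aᵢ·n₀ᵢ/nᵢ) / Σ(cᵢ·n₁ᵢ/nᵢ), with n₁ᵢ = aᵢ+bᵢ (exposed), n₀ᵢ = cᵢ+dᵢ (unexposed), nᵢ = n₁ᵢ+n₀ᵢ.
Stratum 1 (Low): n₁ = 73, n₀ = 206, n = 279; a·n₀/n = 56·206/279 = 41.3477; c·n₁/n = 60·73/279 = 15.6989
Stratum 2 (Middle): n₁ = 238, n₀ = 382, n = 620; a·n₀/n = 92·382/620 = 56.6839; c·n₁/n = 76·238/620 = 29.1742
Stratum 3 (High): n₁ = 253, n₀ = 248, n = 501; a·n₀/n = 184·248/501 = 91.0818; c·n₁/n = 43·253/501 = 21.7146
RR_MH = (41.3477 + 56.6839 + 91.0818) / (15.6989 + 29.1742 + 21.7146) = 189.1134 / 66.5877 = 2.84007

2.84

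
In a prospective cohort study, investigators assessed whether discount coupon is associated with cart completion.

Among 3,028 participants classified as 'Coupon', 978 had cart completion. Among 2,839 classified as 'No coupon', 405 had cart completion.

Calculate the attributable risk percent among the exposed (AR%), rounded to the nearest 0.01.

From the description: a = 978, b = 2050, c = 405, d = 2434.
Risk in exposed = 978/3028 = 0.32299; risk in unexposed = 405/2839 = 0.14266.
RR = 0.32299/0.14266 = 2.26409
AR% = (RR − 1)/RR × 100 = (2.26409 − 1)/2.26409 × 100 = 55.8321%

55.83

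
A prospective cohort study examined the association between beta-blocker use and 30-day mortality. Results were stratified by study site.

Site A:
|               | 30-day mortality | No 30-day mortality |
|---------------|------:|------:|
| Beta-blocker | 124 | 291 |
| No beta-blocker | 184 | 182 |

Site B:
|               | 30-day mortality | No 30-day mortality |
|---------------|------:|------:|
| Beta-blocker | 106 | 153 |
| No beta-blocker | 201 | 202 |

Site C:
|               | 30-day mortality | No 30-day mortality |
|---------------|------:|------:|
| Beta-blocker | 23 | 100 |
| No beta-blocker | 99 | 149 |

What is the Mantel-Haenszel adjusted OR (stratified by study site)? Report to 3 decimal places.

0.497

OR_MH = Σ(aᵢdᵢ/nᵢ) / Σ(bᵢcᵢ/nᵢ), where nᵢ is the stratum total.
Stratum 1 (Site A): n = 781; a·d/n = 124·182/781 = 28.8963; b·c/n = 291·184/781 = 68.5583
Stratum 2 (Site B): n = 662; a·d/n = 106·202/662 = 32.3444; b·c/n = 153·201/662 = 46.4547
Stratum 3 (Site C): n = 371; a·d/n = 23·149/371 = 9.2372; b·c/n = 100·99/371 = 26.6846
OR_MH = (28.8963 + 32.3444 + 9.2372) / (68.5583 + 46.4547 + 26.6846) = 70.4779 / 141.6976 = 0.49738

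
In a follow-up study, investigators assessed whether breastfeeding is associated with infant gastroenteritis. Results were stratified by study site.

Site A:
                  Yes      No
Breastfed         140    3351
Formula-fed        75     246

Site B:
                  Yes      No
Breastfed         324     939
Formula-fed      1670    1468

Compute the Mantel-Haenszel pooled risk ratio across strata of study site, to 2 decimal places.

RR_MH = Σ(aᵢ·n₀ᵢ/nᵢ) / Σ(cᵢ·n₁ᵢ/nᵢ), with n₁ᵢ = aᵢ+bᵢ (exposed), n₀ᵢ = cᵢ+dᵢ (unexposed), nᵢ = n₁ᵢ+n₀ᵢ.
Stratum 1 (Site A): n₁ = 3491, n₀ = 321, n = 3812; a·n₀/n = 140·321/3812 = 11.7891; c·n₁/n = 75·3491/3812 = 68.6844
Stratum 2 (Site B): n₁ = 1263, n₀ = 3138, n = 4401; a·n₀/n = 324·3138/4401 = 231.0184; c·n₁/n = 1670·1263/4401 = 479.2570
RR_MH = (11.7891 + 231.0184) / (68.6844 + 479.2570) = 242.8075 / 547.9414 = 0.44313

0.44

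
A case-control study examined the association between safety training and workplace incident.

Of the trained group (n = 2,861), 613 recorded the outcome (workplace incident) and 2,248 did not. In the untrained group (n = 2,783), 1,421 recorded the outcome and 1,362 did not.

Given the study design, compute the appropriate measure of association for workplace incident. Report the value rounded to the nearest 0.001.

From the description: a = 613, b = 2248, c = 1421, d = 1362.
This is a case-control study: participants were sampled on outcome status, so risks in the source population cannot be estimated directly — relative risk is not valid here. The odds ratio is the appropriate measure.
OR = (a·d)/(b·c) = (613 × 1362) / (2248 × 1421) = 834906 / 3194408 = 0.26136

0.261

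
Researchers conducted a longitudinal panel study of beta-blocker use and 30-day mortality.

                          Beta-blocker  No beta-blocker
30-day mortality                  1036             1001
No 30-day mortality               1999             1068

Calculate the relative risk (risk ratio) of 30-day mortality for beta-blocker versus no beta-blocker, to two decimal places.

Reading the table with exposure as columns: a = 1036 (Beta-blocker, case), b = 1999 (Beta-blocker, non-case), c = 1001 (No beta-blocker, case), d = 1068.
Risk in exposed = 1036/3035 = 0.34135; risk in unexposed = 1001/2069 = 0.48381.
RR = 0.34135 / 0.48381 = 0.70555
The risk is 29% lower among the exposed than among the unexposed.

0.71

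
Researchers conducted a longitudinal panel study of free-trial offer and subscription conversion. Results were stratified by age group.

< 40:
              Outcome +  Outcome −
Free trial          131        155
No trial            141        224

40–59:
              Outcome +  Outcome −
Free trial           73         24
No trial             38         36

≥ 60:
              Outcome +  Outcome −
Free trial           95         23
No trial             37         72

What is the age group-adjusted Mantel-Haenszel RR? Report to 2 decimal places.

RR_MH = Σ(aᵢ·n₀ᵢ/nᵢ) / Σ(cᵢ·n₁ᵢ/nᵢ), with n₁ᵢ = aᵢ+bᵢ (exposed), n₀ᵢ = cᵢ+dᵢ (unexposed), nᵢ = n₁ᵢ+n₀ᵢ.
Stratum 1 (< 40): n₁ = 286, n₀ = 365, n = 651; a·n₀/n = 131·365/651 = 73.4485; c·n₁/n = 141·286/651 = 61.9447
Stratum 2 (40–59): n₁ = 97, n₀ = 74, n = 171; a·n₀/n = 73·74/171 = 31.5906; c·n₁/n = 38·97/171 = 21.5556
Stratum 3 (≥ 60): n₁ = 118, n₀ = 109, n = 227; a·n₀/n = 95·109/227 = 45.6167; c·n₁/n = 37·118/227 = 19.2335
RR_MH = (73.4485 + 31.5906 + 45.6167) / (61.9447 + 21.5556 + 19.2335) = 150.6559 / 102.7337 = 1.46647

1.47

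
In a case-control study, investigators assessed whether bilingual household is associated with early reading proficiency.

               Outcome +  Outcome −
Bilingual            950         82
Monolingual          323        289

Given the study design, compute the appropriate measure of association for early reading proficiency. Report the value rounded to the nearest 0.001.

Cells: a = 950, b = 82, c = 323, d = 289.
This is a case-control study: participants were sampled on outcome status, so risks in the source population cannot be estimated directly — relative risk is not valid here. The odds ratio is the appropriate measure.
OR = (a·d)/(b·c) = (950 × 289) / (82 × 323) = 274550 / 26486 = 10.36585

10.366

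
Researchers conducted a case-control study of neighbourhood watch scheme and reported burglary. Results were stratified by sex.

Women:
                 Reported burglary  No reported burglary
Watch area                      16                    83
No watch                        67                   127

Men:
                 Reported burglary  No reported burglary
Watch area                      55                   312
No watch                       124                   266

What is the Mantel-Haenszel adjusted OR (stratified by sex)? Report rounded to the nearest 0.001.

OR_MH = Σ(aᵢdᵢ/nᵢ) / Σ(bᵢcᵢ/nᵢ), where nᵢ is the stratum total.
Stratum 1 (Women): n = 293; a·d/n = 16·127/293 = 6.9352; b·c/n = 83·67/293 = 18.9795
Stratum 2 (Men): n = 757; a·d/n = 55·266/757 = 19.3263; b·c/n = 312·124/757 = 51.1070
OR_MH = (6.9352 + 19.3263) / (18.9795 + 51.1070) = 26.2614 / 70.0865 = 0.37470

0.375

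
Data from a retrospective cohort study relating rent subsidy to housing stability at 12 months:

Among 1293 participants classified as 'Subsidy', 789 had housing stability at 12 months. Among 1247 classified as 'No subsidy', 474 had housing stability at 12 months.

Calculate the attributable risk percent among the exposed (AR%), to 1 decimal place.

37.7

From the description: a = 789, b = 504, c = 474, d = 773.
Risk in exposed = 789/1293 = 0.61021; risk in unexposed = 474/1247 = 0.38011.
RR = 0.61021/0.38011 = 1.60534
AR% = (RR − 1)/RR × 100 = (1.60534 − 1)/1.60534 × 100 = 37.7078%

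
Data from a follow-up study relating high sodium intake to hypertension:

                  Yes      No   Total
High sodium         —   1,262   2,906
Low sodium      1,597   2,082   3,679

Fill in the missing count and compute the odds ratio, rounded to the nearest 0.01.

1.70

The missing cell is in the exposed row: 2906 − 1262 = 1644.
So a = 1644, b = 1262, c = 1597, d = 2082.
OR = (a·d)/(b·c) = (1644 × 2082) / (1262 × 1597) = 3422808 / 2015414 = 1.69832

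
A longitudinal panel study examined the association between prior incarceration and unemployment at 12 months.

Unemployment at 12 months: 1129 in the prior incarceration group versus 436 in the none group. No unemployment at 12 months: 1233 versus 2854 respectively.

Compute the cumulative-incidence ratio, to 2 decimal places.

From the description: a = 1129, b = 1233, c = 436, d = 2854.
Risk in exposed = 1129/2362 = 0.47798; risk in unexposed = 436/3290 = 0.13252.
RR = 0.47798 / 0.13252 = 3.60681
The risk among the exposed is 3.61 times that among the unexposed.

3.61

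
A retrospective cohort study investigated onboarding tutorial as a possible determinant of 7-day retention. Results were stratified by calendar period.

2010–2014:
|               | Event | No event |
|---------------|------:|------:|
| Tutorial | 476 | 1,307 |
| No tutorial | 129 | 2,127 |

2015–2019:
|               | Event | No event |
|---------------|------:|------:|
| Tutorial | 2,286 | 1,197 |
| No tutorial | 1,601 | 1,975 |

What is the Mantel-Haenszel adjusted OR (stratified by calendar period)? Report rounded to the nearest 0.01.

OR_MH = Σ(aᵢdᵢ/nᵢ) / Σ(bᵢcᵢ/nᵢ), where nᵢ is the stratum total.
Stratum 1 (2010–2014): n = 4039; a·d/n = 476·2127/4039 = 250.6690; b·c/n = 1307·129/4039 = 41.7437
Stratum 2 (2015–2019): n = 7059; a·d/n = 2286·1975/7059 = 639.5878; b·c/n = 1197·1601/7059 = 271.4828
OR_MH = (250.6690 + 639.5878) / (41.7437 + 271.4828) = 890.2567 / 313.2265 = 2.84221

2.84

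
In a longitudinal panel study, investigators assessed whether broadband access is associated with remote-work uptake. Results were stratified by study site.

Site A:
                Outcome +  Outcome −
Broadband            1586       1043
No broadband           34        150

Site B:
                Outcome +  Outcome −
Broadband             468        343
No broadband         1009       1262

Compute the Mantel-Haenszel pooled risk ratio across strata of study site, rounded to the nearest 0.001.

RR_MH = Σ(aᵢ·n₀ᵢ/nᵢ) / Σ(cᵢ·n₁ᵢ/nᵢ), with n₁ᵢ = aᵢ+bᵢ (exposed), n₀ᵢ = cᵢ+dᵢ (unexposed), nᵢ = n₁ᵢ+n₀ᵢ.
Stratum 1 (Site A): n₁ = 2629, n₀ = 184, n = 2813; a·n₀/n = 1586·184/2813 = 103.7412; c·n₁/n = 34·2629/2813 = 31.7760
Stratum 2 (Site B): n₁ = 811, n₀ = 2271, n = 3082; a·n₀/n = 468·2271/3082 = 344.8501; c·n₁/n = 1009·811/3082 = 265.5091
RR_MH = (103.7412 + 344.8501) / (31.7760 + 265.5091) = 448.5913 / 297.2851 = 1.50896

1.509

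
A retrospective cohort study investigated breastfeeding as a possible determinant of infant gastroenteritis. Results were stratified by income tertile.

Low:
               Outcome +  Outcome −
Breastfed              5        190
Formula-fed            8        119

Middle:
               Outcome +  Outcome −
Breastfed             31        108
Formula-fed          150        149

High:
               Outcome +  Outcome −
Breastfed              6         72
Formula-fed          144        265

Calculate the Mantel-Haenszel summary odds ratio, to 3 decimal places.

OR_MH = Σ(aᵢdᵢ/nᵢ) / Σ(bᵢcᵢ/nᵢ), where nᵢ is the stratum total.
Stratum 1 (Low): n = 322; a·d/n = 5·119/322 = 1.8478; b·c/n = 190·8/322 = 4.7205
Stratum 2 (Middle): n = 438; a·d/n = 31·149/438 = 10.5457; b·c/n = 108·150/438 = 36.9863
Stratum 3 (High): n = 487; a·d/n = 6·265/487 = 3.2649; b·c/n = 72·144/487 = 21.2895
OR_MH = (1.8478 + 10.5457 + 3.2649) / (4.7205 + 36.9863 + 21.2895) = 15.6584 / 62.9963 = 0.24856

0.249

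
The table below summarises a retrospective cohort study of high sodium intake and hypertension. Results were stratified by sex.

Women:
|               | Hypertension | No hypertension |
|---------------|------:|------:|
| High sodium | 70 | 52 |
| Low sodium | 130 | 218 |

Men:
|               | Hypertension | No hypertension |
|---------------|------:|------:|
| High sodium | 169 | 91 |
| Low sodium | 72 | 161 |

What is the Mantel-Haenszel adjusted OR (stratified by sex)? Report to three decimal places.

OR_MH = Σ(aᵢdᵢ/nᵢ) / Σ(bᵢcᵢ/nᵢ), where nᵢ is the stratum total.
Stratum 1 (Women): n = 470; a·d/n = 70·218/470 = 32.4681; b·c/n = 52·130/470 = 14.3830
Stratum 2 (Men): n = 493; a·d/n = 169·161/493 = 55.1907; b·c/n = 91·72/493 = 13.2901
OR_MH = (32.4681 + 55.1907) / (14.3830 + 13.2901) = 87.6588 / 27.6730 = 3.16766

3.168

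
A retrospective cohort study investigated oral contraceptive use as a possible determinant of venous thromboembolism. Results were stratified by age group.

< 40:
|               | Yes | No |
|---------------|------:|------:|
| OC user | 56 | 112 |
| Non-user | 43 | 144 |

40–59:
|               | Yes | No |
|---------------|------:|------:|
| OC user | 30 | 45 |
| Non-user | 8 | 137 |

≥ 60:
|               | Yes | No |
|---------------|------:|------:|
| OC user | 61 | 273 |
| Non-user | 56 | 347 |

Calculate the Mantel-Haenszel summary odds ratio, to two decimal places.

1.95

OR_MH = Σ(aᵢdᵢ/nᵢ) / Σ(bᵢcᵢ/nᵢ), where nᵢ is the stratum total.
Stratum 1 (< 40): n = 355; a·d/n = 56·144/355 = 22.7155; b·c/n = 112·43/355 = 13.5662
Stratum 2 (40–59): n = 220; a·d/n = 30·137/220 = 18.6818; b·c/n = 45·8/220 = 1.6364
Stratum 3 (≥ 60): n = 737; a·d/n = 61·347/737 = 28.7205; b·c/n = 273·56/737 = 20.7436
OR_MH = (22.7155 + 18.6818 + 28.7205) / (13.5662 + 1.6364 + 20.7436) = 70.1178 / 35.9461 = 1.95064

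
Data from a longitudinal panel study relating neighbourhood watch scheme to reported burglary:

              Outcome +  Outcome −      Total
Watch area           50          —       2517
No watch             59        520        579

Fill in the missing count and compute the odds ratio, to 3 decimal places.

The missing cell is in the exposed row: 2517 − 50 = 2467.
So a = 50, b = 2467, c = 59, d = 520.
OR = (a·d)/(b·c) = (50 × 520) / (2467 × 59) = 26000 / 145553 = 0.17863

0.179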